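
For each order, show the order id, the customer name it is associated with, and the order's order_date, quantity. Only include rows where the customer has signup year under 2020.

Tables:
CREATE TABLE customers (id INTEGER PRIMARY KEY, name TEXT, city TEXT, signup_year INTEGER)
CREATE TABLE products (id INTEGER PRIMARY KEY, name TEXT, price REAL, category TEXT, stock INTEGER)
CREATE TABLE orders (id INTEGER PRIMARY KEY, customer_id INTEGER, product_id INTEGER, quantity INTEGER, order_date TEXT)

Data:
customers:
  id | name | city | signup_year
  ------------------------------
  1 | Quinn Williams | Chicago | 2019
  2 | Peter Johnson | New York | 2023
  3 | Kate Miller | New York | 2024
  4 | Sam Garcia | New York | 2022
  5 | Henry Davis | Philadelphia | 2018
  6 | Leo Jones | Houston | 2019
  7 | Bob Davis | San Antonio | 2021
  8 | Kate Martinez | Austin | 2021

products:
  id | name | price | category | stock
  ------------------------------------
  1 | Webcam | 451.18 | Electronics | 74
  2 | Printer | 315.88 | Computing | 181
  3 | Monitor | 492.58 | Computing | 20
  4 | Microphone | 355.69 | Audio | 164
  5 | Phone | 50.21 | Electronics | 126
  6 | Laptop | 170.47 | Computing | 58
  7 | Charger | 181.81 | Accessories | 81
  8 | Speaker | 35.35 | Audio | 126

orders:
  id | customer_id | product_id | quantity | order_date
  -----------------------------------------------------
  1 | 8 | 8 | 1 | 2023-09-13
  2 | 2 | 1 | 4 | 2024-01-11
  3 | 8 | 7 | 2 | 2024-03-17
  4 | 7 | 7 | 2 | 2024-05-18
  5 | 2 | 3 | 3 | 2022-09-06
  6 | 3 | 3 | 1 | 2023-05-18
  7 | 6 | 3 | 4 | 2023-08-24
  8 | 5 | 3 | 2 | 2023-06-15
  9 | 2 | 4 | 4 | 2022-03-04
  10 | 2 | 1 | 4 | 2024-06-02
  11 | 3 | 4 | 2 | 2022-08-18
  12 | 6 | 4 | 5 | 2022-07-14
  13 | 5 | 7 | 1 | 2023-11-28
SELECT c.id, p.name AS customer, c.order_date, c.quantity FROM orders c JOIN customers p ON c.customer_id = p.id WHERE p.signup_year < 2020

Execution result:
id | customer | order_date | quantity
7 | Leo Jones | 2023-08-24 | 4
8 | Henry Davis | 2023-06-15 | 2
12 | Leo Jones | 2022-07-14 | 5
13 | Henry Davis | 2023-11-28 | 1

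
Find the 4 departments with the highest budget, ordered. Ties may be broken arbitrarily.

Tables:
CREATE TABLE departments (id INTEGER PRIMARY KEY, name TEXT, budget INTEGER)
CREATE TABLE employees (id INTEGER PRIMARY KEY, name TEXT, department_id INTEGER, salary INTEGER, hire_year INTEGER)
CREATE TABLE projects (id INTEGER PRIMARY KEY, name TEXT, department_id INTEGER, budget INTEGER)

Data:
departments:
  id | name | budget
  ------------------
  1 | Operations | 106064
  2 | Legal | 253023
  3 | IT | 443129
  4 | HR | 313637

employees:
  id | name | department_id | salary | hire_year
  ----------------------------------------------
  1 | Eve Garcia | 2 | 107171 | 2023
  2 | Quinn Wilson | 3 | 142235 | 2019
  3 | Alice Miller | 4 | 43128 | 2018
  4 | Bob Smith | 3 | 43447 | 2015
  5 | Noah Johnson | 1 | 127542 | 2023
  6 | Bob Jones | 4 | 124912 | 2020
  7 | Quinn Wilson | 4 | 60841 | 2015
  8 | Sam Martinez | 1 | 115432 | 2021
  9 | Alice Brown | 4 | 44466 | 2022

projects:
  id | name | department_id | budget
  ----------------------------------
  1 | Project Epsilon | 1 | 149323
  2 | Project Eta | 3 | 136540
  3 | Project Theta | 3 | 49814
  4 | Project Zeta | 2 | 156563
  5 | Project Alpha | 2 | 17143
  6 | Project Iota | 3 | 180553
SELECT name, budget FROM departments ORDER BY budget DESC LIMIT 4

Execution result:
name | budget
IT | 443129
HR | 313637
Legal | 253023
Operations | 106064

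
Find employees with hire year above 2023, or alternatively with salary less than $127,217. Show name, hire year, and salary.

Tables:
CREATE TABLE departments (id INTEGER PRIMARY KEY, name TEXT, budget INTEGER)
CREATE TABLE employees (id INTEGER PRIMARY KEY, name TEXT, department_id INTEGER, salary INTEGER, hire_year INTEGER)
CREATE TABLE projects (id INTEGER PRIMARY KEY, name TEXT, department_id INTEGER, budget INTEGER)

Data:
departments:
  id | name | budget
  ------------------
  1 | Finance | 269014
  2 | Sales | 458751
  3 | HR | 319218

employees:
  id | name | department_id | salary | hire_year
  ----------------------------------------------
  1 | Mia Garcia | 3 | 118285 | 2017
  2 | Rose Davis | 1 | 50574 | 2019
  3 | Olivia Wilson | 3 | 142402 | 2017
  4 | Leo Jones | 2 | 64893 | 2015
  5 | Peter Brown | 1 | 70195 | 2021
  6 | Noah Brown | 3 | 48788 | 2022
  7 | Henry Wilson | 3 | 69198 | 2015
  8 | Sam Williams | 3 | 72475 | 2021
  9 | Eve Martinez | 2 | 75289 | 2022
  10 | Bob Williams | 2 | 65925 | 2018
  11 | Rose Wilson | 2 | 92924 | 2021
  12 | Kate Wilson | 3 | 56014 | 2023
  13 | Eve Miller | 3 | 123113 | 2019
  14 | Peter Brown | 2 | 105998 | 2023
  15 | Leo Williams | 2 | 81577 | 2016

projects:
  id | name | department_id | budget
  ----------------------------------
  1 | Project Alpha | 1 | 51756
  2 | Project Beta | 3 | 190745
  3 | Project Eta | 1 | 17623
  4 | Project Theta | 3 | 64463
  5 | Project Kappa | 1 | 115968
SELECT name, hire_year, salary FROM employees WHERE hire_year > 2023 OR salary < 127217

Execution result:
name | hire_year | salary
Mia Garcia | 2017 | 118285
Rose Davis | 2019 | 50574
Leo Jones | 2015 | 64893
Peter Brown | 2021 | 70195
Noah Brown | 2022 | 48788
Henry Wilson | 2015 | 69198
Sam Williams | 2021 | 72475
Eve Martinez | 2022 | 75289
Bob Williams | 2018 | 65925
Rose Wilson | 2021 | 92924
Kate Wilson | 2023 | 56014
Eve Miller | 2019 | 123113
Peter Brown | 2023 | 105998
Leo Williams | 2016 | 81577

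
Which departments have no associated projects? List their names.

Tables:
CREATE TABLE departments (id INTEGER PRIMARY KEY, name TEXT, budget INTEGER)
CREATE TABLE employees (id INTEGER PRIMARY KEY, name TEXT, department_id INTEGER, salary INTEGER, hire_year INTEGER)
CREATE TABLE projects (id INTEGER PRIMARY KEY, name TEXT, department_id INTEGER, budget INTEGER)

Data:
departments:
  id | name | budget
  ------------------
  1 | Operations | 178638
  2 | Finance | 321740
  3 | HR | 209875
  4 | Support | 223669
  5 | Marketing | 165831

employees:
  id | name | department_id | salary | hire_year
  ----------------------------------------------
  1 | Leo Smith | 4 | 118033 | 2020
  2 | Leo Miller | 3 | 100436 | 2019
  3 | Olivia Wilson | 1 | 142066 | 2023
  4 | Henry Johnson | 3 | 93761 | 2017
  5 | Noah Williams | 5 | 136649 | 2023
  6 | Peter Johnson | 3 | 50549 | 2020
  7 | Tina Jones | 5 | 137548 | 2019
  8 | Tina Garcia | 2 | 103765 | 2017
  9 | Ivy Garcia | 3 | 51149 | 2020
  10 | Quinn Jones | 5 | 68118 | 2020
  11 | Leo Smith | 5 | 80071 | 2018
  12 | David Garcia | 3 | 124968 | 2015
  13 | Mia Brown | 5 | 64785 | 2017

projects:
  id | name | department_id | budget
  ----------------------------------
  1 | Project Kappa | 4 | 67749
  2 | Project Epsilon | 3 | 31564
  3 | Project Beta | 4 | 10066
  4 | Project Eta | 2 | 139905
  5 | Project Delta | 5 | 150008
SELECT p.name FROM departments p LEFT JOIN projects c ON c.department_id = p.id WHERE c.id IS NULL

Execution result:
Operations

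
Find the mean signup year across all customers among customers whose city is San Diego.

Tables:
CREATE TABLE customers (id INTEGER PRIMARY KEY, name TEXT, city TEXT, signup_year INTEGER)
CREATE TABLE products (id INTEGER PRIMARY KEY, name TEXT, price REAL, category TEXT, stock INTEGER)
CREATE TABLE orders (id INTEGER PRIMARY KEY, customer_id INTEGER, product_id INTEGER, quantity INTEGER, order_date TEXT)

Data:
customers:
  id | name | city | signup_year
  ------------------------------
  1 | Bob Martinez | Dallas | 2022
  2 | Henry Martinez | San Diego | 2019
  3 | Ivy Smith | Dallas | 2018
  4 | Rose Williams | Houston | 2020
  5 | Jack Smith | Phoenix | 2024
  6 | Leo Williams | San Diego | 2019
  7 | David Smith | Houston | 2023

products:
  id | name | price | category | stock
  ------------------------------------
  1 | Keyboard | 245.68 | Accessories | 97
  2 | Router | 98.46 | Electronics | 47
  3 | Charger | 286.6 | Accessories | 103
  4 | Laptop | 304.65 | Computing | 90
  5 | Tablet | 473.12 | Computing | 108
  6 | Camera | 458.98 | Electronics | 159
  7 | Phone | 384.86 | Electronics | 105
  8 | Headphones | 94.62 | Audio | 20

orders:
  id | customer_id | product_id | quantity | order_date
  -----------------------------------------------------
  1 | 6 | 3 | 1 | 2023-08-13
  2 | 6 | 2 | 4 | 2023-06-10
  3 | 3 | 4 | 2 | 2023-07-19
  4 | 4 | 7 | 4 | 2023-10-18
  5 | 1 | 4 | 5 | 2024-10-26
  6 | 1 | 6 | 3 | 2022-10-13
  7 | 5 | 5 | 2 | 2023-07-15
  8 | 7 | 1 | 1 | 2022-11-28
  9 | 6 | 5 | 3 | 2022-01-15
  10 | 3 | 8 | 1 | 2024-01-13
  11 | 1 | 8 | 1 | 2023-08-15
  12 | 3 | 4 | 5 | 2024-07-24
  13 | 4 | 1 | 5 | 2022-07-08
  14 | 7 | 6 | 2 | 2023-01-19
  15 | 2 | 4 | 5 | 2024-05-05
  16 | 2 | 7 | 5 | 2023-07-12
SELECT AVG(signup_year) FROM customers WHERE city = 'San Diego'

Execution result:
2019.00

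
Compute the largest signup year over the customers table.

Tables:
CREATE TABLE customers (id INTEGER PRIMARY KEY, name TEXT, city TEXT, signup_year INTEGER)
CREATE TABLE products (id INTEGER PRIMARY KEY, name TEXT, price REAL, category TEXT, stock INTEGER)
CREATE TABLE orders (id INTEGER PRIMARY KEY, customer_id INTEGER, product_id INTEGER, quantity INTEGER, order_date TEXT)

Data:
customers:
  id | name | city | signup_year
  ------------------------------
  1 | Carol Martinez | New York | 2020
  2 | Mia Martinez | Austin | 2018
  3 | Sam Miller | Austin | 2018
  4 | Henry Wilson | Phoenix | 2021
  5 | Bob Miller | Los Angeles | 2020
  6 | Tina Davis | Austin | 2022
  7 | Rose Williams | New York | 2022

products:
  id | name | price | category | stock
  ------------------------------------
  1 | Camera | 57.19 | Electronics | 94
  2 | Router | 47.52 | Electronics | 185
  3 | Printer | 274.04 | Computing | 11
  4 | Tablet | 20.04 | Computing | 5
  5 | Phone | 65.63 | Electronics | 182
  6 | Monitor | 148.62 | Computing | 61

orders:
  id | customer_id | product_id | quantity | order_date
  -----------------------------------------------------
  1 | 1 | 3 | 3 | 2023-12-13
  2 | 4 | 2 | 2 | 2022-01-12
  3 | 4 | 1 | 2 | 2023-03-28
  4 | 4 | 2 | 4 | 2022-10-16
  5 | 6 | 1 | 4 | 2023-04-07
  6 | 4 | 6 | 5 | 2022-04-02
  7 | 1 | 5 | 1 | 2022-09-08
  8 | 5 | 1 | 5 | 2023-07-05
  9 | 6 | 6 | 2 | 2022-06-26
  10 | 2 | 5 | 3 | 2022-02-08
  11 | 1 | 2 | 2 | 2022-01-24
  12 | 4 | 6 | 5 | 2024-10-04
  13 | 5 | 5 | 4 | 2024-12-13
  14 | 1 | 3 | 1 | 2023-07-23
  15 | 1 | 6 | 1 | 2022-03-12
SELECT MAX(signup_year) FROM customers

Execution result:
2022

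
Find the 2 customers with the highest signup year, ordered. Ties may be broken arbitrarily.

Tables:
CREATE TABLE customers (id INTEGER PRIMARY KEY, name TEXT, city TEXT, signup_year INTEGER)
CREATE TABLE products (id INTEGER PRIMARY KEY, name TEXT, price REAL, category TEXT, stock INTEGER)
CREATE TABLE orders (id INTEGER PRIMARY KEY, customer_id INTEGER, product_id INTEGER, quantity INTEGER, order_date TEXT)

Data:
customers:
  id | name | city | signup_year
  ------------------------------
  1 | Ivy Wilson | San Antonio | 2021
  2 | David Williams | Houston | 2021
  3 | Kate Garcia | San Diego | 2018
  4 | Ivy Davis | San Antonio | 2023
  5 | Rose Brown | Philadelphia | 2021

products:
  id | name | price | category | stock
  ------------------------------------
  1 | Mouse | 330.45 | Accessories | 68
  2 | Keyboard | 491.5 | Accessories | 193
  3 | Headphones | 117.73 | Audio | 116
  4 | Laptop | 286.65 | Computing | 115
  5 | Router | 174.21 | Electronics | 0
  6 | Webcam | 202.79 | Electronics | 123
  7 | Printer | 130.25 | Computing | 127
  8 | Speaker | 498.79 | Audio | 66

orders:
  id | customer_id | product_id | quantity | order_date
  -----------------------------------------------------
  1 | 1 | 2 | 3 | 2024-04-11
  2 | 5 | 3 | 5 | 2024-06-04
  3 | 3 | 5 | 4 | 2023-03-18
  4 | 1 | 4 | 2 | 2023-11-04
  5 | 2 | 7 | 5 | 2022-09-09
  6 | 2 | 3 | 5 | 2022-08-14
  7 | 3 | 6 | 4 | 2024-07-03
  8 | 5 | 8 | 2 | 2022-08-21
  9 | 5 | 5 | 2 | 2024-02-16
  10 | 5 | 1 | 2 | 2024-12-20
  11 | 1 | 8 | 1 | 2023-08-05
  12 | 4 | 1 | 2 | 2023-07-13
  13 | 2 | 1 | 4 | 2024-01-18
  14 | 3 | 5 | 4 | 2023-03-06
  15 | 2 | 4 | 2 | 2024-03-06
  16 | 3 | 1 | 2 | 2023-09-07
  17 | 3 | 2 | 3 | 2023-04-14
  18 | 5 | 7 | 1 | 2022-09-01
SELECT name, signup_year FROM customers ORDER BY signup_year DESC LIMIT 2

Execution result:
name | signup_year
Ivy Davis | 2023
Ivy Wilson | 2021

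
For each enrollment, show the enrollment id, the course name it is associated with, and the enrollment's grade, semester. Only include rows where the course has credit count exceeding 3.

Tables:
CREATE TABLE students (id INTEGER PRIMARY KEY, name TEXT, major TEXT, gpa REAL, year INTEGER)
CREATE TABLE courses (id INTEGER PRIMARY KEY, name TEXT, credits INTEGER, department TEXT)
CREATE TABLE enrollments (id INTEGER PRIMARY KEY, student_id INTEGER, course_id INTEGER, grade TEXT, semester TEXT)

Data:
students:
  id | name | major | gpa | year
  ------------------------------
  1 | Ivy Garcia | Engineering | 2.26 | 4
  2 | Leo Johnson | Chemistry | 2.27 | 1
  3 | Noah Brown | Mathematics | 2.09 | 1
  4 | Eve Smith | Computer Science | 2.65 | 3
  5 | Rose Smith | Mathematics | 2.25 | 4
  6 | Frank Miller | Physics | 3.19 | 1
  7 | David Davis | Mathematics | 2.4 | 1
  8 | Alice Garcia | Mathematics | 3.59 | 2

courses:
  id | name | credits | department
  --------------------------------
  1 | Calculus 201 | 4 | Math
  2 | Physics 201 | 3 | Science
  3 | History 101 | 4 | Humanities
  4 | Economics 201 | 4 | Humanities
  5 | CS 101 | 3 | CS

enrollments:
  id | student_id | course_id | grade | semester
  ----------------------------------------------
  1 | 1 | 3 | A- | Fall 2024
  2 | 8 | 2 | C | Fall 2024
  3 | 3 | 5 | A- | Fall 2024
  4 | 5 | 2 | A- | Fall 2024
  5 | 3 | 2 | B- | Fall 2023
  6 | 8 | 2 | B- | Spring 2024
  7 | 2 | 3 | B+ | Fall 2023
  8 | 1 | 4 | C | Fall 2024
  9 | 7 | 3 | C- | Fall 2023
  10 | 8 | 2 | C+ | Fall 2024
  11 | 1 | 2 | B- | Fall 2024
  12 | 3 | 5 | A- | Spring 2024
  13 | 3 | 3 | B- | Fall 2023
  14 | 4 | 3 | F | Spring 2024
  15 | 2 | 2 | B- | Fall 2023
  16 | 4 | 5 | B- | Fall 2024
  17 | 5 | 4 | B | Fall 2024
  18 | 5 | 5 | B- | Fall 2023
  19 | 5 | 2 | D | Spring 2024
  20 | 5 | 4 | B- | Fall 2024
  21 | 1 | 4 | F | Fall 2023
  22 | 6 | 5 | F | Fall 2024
SELECT c.id, p.name AS course, c.grade, c.semester FROM enrollments c JOIN courses p ON c.course_id = p.id WHERE p.credits > 3

Execution result:
id | course | grade | semester
1 | History 101 | A- | Fall 2024
7 | History 101 | B+ | Fall 2023
8 | Economics 201 | C | Fall 2024
9 | History 101 | C- | Fall 2023
13 | History 101 | B- | Fall 2023
14 | History 101 | F | Spring 2024
17 | Economics 201 | B | Fall 2024
20 | Economics 201 | B- | Fall 2024
21 | Economics 201 | F | Fall 2023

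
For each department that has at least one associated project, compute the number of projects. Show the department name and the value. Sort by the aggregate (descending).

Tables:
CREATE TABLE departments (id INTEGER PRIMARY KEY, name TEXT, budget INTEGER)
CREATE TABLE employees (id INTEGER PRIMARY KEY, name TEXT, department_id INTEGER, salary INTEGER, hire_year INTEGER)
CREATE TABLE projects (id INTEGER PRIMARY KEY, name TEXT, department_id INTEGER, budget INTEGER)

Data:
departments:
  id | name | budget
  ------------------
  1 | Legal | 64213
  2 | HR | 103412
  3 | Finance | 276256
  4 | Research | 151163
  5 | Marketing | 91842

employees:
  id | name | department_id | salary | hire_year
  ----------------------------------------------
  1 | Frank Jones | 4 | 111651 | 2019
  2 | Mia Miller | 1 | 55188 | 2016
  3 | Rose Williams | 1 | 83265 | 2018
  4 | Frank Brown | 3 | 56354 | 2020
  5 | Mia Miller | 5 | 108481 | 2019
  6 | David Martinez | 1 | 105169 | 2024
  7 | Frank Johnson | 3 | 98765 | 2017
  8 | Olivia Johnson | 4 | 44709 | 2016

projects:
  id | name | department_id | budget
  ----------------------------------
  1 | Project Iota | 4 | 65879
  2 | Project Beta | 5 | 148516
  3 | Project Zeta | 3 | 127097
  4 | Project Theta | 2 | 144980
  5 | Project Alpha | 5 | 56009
SELECT p.name, COUNT(*) AS n FROM projects c JOIN departments p ON c.department_id = p.id GROUP BY p.id, p.name ORDER BY n DESC

Execution result:
name | n
Marketing | 2
HR | 1
Finance | 1
Research | 1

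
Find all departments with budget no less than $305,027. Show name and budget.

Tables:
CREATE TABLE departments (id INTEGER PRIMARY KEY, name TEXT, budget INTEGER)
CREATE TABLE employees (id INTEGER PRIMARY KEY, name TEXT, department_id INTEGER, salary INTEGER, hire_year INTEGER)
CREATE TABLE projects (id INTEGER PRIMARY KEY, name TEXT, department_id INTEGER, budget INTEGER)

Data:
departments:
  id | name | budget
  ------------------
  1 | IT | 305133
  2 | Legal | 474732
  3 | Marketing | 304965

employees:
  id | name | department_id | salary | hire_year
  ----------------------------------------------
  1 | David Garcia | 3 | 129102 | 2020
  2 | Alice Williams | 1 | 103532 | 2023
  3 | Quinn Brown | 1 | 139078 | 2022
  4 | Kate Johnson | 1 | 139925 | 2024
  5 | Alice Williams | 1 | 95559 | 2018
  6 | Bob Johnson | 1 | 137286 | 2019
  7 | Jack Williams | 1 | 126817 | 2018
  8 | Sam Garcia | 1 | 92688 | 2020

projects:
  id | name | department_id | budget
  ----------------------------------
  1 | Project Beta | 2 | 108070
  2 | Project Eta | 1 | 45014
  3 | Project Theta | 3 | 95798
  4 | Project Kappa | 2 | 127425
SELECT name, budget FROM departments WHERE budget >= 305027

Execution result:
name | budget
IT | 305133
Legal | 474732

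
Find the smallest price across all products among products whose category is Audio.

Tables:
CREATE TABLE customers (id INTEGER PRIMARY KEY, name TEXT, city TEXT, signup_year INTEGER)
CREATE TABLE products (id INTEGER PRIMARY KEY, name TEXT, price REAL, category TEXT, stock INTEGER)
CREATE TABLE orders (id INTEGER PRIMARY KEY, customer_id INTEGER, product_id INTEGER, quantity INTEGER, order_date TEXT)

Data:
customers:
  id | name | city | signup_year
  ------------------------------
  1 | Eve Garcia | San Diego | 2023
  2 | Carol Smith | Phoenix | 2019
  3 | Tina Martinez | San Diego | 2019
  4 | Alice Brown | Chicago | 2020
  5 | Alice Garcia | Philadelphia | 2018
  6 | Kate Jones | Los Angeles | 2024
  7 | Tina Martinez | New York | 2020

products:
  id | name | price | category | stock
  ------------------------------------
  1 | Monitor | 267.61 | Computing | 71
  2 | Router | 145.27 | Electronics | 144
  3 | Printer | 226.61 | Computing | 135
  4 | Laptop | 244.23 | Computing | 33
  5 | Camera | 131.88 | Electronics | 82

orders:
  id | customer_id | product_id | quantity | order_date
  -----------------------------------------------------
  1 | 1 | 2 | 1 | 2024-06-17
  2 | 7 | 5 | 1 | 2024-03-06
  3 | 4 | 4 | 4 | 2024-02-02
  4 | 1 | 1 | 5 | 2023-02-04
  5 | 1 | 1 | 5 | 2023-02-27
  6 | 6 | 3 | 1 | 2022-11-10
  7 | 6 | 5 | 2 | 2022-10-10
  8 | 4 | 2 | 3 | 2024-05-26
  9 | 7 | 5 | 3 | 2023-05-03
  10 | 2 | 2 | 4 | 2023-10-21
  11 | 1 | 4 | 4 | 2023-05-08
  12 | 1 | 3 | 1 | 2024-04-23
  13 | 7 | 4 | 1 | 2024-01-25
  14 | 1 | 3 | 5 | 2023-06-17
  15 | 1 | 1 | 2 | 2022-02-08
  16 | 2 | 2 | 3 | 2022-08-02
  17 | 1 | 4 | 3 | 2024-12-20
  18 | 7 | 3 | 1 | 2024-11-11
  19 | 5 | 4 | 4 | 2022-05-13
SELECT MIN(price) FROM products WHERE category = 'Audio'

Execution result:
NULL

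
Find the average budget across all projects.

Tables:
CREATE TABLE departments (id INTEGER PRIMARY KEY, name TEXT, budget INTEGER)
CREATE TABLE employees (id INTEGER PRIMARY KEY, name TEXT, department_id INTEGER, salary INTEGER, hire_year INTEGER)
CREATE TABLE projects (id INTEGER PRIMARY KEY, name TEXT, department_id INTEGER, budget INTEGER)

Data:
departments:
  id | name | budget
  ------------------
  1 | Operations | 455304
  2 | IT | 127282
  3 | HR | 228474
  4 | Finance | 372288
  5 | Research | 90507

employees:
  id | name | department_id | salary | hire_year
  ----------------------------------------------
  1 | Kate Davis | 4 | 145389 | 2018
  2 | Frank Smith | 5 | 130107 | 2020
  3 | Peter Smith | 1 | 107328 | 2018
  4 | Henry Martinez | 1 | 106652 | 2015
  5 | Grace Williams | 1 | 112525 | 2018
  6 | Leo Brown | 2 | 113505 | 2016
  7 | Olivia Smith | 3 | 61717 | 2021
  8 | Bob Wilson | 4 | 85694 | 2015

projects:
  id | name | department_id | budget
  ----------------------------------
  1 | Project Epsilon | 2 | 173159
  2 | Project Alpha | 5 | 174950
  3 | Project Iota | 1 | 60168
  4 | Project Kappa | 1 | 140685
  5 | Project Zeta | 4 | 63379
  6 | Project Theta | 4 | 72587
SELECT AVG(budget) FROM projects

Execution result:
114154.67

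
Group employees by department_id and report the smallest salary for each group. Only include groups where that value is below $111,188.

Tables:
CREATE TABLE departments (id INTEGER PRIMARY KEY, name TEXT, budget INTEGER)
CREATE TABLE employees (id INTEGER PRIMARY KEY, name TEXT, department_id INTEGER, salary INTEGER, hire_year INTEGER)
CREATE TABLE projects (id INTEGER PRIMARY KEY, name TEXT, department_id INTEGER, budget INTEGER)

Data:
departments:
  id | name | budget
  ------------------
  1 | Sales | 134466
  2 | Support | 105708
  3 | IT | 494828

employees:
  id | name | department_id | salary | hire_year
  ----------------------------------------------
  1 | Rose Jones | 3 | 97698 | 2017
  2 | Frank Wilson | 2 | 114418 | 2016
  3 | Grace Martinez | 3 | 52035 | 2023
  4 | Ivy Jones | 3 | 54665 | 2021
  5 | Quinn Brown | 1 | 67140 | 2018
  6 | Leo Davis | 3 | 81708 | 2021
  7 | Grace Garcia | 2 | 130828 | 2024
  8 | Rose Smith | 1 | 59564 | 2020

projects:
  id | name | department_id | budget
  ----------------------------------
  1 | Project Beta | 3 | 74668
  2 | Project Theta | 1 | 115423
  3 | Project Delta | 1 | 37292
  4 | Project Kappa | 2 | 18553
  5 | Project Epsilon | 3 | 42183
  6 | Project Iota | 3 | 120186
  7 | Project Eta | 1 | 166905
SELECT department_id, MIN(salary) AS min_salary FROM employees GROUP BY department_id HAVING MIN(salary) < 111188

Execution result:
department_id | min_salary
1 | 59564
3 | 52035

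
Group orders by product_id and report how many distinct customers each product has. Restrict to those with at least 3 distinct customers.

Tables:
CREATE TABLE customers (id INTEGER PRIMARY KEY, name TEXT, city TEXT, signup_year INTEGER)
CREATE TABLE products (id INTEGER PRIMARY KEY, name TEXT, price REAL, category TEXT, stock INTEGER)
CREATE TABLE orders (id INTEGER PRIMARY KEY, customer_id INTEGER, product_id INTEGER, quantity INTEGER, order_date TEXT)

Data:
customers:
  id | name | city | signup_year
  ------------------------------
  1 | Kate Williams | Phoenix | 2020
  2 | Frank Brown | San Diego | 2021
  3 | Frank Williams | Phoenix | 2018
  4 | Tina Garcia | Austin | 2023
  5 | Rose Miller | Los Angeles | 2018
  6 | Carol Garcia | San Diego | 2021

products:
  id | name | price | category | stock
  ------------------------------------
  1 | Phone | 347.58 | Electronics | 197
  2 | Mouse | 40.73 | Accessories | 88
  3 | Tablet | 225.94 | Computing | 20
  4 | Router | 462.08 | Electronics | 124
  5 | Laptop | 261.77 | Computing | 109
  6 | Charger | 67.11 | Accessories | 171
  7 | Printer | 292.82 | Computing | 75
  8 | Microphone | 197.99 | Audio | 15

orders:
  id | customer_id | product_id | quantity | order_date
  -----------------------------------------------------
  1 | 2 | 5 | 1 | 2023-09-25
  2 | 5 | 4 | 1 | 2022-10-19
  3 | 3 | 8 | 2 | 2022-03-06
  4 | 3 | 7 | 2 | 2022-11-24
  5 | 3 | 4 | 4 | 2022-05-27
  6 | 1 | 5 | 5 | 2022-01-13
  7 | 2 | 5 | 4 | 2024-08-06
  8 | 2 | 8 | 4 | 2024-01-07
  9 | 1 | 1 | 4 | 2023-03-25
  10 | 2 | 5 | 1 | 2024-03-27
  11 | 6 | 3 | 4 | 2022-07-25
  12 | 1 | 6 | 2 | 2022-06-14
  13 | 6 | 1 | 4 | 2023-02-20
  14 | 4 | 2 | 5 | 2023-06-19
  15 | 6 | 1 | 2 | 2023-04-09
SELECT product_id, COUNT(DISTINCT customer_id) AS distinct_customer_count FROM orders GROUP BY product_id HAVING COUNT(DISTINCT customer_id) >= 3

Execution result:
(no rows)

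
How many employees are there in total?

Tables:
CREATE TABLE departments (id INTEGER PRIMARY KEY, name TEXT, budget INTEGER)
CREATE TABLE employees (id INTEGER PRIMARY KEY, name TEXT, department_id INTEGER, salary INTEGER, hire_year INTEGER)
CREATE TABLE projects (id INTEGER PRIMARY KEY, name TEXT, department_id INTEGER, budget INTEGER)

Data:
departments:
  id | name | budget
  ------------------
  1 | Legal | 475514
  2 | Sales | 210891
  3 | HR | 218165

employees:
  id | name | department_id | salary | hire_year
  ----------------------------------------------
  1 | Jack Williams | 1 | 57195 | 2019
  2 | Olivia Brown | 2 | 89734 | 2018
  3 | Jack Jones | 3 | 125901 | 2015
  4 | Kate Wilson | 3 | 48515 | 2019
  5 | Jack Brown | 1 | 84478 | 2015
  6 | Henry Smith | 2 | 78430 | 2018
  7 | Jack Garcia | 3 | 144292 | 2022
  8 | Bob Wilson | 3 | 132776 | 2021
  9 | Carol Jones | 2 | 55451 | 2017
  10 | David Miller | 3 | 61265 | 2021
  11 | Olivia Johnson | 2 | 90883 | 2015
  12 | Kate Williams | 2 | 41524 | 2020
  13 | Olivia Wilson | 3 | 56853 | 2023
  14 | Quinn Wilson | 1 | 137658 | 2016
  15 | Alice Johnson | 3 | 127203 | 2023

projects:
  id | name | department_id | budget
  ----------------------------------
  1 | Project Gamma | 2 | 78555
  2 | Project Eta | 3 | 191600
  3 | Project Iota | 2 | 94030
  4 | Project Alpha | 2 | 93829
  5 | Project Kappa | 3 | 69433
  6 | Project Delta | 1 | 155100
SELECT COUNT(*) FROM employees

Execution result:
15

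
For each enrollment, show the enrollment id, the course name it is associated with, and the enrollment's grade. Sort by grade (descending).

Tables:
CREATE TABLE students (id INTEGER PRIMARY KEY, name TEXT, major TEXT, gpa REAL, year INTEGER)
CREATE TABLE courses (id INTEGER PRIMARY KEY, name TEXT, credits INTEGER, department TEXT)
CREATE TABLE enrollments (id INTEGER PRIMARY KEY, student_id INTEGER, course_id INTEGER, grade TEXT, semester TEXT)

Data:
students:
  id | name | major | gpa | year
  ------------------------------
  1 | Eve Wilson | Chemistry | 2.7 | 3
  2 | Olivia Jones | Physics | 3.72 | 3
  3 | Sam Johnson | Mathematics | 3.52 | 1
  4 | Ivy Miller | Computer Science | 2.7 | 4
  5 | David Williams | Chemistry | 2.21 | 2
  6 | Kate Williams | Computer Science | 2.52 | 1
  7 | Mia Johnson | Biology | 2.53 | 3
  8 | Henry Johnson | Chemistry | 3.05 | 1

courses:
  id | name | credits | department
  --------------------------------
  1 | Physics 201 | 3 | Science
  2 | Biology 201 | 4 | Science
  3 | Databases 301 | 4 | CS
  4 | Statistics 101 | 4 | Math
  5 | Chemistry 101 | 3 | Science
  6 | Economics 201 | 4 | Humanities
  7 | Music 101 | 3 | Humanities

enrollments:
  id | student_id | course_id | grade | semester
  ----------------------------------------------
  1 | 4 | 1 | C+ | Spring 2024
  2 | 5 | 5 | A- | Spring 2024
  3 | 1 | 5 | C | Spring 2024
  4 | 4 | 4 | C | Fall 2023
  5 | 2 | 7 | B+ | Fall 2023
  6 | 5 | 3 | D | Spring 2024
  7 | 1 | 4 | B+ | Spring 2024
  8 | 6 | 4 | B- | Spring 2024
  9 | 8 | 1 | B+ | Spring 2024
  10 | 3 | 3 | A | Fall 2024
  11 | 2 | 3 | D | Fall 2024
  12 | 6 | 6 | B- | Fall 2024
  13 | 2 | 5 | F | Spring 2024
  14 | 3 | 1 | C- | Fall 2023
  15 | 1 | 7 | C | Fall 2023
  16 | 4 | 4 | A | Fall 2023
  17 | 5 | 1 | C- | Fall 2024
SELECT c.id, p.name AS course, c.grade FROM enrollments c JOIN courses p ON c.course_id = p.id ORDER BY c.grade DESC

Execution result:
id | course | grade
13 | Chemistry 101 | F
6 | Databases 301 | D
11 | Databases 301 | D
14 | Physics 201 | C-
17 | Physics 201 | C-
1 | Physics 201 | C+
3 | Chemistry 101 | C
4 | Statistics 101 | C
15 | Music 101 | C
8 | Statistics 101 | B-
12 | Economics 201 | B-
5 | Music 101 | B+
7 | Statistics 101 | B+
9 | Physics 201 | B+
2 | Chemistry 101 | A-
10 | Databases 301 | A
16 | Statistics 101 | A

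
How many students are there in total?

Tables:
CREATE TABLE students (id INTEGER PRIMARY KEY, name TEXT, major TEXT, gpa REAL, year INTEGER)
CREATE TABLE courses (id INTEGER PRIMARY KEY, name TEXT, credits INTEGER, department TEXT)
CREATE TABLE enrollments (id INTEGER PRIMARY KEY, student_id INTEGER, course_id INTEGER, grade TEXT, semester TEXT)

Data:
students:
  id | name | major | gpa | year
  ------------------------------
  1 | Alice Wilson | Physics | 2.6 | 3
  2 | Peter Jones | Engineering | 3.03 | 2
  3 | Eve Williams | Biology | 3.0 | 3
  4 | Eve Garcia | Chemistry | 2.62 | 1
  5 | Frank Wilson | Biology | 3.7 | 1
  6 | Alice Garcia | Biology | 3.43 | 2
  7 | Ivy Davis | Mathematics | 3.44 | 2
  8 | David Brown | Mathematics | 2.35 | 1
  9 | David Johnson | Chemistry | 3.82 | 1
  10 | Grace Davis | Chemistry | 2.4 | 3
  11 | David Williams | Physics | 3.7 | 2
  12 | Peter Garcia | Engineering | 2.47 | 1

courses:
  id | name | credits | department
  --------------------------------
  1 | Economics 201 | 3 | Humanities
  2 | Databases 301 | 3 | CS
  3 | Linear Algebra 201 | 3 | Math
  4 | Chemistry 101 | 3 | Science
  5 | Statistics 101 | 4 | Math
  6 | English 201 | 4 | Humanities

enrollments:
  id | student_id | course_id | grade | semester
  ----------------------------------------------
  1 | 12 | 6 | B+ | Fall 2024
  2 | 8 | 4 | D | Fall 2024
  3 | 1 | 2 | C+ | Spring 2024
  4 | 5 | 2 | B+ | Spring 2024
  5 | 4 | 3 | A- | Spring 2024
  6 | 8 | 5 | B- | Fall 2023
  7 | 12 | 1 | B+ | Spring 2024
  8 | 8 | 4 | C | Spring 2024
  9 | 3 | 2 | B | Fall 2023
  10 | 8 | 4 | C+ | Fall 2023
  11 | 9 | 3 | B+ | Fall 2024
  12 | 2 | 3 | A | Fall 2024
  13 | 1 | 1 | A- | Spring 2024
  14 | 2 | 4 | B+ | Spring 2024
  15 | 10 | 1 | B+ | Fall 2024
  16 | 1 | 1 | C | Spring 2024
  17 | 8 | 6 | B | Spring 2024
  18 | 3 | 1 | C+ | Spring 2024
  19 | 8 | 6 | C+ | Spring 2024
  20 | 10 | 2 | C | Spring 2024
SELECT COUNT(*) FROM students

Execution result:
12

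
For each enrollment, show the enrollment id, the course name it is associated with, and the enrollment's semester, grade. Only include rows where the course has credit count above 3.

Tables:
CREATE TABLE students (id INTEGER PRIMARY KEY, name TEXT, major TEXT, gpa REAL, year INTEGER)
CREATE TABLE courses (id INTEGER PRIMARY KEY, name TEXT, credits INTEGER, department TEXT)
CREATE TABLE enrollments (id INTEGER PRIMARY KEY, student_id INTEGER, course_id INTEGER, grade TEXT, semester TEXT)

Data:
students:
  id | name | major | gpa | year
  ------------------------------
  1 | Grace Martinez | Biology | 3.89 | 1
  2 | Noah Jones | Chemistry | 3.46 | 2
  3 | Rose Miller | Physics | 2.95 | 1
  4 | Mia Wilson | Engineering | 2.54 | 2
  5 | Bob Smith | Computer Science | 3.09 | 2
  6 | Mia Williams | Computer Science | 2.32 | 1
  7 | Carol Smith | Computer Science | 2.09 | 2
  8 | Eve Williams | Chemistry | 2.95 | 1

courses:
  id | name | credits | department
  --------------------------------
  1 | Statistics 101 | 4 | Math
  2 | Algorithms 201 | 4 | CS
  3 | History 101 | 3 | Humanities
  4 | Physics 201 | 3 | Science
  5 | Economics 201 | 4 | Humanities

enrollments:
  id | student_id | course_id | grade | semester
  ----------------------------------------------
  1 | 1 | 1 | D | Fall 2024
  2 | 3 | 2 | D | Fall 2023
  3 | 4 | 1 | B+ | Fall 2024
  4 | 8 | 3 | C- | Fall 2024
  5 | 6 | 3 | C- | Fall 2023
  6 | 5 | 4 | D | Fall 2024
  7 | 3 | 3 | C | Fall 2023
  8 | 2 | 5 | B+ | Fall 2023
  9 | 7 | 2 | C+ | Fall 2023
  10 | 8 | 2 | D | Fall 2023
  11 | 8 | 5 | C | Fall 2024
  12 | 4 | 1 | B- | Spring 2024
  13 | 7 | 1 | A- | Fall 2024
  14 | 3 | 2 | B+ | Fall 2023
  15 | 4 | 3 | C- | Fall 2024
SELECT c.id, p.name AS course, c.semester, c.grade FROM enrollments c JOIN courses p ON c.course_id = p.id WHERE p.credits > 3

Execution result:
id | course | semester | grade
1 | Statistics 101 | Fall 2024 | D
2 | Algorithms 201 | Fall 2023 | D
3 | Statistics 101 | Fall 2024 | B+
8 | Economics 201 | Fall 2023 | B+
9 | Algorithms 201 | Fall 2023 | C+
10 | Algorithms 201 | Fall 2023 | D
11 | Economics 201 | Fall 2024 | C
12 | Statistics 101 | Spring 2024 | B-
13 | Statistics 101 | Fall 2024 | A-
14 | Algorithms 201 | Fall 2023 | B+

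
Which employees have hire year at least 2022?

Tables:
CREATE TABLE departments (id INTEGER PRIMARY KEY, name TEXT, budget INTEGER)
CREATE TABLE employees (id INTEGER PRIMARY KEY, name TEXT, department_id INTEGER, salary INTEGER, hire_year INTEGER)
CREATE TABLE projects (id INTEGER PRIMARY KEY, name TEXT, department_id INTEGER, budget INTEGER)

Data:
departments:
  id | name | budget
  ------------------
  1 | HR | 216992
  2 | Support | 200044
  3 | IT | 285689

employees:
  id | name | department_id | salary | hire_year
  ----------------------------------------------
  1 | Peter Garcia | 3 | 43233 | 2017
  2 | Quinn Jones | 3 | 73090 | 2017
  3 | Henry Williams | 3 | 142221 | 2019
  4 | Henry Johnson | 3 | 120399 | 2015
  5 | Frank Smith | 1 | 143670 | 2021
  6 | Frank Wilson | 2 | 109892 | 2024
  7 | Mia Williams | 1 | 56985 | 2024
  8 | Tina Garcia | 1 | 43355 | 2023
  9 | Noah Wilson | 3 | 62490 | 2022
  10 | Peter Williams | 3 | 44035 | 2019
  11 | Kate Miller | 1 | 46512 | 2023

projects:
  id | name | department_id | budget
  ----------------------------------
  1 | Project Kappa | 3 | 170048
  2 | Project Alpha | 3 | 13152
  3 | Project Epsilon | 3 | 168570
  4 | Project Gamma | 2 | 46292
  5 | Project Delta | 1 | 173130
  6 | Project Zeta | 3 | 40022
SELECT name, hire_year FROM employees WHERE hire_year >= 2022

Execution result:
name | hire_year
Frank Wilson | 2024
Mia Williams | 2024
Tina Garcia | 2023
Noah Wilson | 2022
Kate Miller | 2023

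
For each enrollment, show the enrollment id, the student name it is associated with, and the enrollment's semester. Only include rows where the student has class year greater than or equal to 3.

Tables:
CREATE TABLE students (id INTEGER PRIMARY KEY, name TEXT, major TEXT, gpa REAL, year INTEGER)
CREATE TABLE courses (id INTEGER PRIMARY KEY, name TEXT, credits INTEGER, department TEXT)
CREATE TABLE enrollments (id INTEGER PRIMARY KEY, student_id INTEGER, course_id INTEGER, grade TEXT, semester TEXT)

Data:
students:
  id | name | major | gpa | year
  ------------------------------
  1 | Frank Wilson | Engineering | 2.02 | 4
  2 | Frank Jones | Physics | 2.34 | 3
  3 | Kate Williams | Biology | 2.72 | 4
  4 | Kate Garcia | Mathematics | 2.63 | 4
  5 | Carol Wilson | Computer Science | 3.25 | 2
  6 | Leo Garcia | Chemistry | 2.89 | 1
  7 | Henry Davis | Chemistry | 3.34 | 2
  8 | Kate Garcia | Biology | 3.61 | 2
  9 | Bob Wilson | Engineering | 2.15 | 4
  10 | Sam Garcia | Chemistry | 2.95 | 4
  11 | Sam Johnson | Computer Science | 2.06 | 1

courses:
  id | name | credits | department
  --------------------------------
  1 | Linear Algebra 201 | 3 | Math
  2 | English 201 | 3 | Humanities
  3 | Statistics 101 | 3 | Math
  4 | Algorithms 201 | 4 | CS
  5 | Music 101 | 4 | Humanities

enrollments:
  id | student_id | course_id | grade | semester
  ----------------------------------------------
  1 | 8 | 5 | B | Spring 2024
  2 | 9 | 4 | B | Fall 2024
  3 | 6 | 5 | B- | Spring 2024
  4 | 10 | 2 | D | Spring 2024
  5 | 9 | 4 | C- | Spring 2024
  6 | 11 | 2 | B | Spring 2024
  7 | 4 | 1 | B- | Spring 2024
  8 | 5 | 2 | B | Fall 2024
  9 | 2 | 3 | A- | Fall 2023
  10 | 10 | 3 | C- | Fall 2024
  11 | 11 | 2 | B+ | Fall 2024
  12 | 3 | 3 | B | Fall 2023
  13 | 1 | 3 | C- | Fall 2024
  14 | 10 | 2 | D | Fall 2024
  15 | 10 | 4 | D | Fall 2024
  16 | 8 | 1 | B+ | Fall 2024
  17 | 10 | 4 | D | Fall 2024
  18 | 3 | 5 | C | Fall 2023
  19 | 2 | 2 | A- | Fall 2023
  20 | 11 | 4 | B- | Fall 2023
SELECT c.id, p.name AS student, c.semester FROM enrollments c JOIN students p ON c.student_id = p.id WHERE p.year >= 3

Execution result:
id | student | semester
2 | Bob Wilson | Fall 2024
4 | Sam Garcia | Spring 2024
5 | Bob Wilson | Spring 2024
7 | Kate Garcia | Spring 2024
9 | Frank Jones | Fall 2023
10 | Sam Garcia | Fall 2024
12 | Kate Williams | Fall 2023
13 | Frank Wilson | Fall 2024
14 | Sam Garcia | Fall 2024
15 | Sam Garcia | Fall 2024
17 | Sam Garcia | Fall 2024
18 | Kate Williams | Fall 2023
19 | Frank Jones | Fall 2023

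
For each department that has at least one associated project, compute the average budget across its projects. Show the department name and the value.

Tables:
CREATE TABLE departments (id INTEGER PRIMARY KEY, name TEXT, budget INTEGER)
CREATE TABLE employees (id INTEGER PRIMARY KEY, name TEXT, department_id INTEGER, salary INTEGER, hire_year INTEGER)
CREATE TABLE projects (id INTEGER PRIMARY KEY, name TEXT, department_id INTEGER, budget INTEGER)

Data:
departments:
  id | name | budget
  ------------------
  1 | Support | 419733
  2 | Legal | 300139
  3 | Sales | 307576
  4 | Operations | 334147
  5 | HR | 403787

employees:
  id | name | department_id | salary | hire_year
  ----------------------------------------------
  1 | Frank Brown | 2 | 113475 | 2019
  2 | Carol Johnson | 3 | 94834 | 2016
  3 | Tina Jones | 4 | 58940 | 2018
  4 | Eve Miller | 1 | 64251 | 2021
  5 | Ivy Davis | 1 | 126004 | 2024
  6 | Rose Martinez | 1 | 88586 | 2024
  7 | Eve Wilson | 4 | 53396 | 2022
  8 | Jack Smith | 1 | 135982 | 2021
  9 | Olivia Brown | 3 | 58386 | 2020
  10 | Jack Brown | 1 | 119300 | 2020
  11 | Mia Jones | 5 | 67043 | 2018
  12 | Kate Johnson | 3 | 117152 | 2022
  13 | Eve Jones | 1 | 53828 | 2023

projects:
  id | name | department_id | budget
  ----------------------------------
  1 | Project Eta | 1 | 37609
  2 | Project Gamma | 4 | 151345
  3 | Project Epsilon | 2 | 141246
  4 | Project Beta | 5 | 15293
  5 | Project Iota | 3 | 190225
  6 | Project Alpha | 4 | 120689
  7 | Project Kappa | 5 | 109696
SELECT p.name, AVG(c.budget) AS avg_budget FROM projects c JOIN departments p ON c.department_id = p.id GROUP BY p.id, p.name

Execution result:
name | avg_budget
Support | 37609.00
Legal | 141246.00
Sales | 190225.00
Operations | 136017.00
HR | 62494.50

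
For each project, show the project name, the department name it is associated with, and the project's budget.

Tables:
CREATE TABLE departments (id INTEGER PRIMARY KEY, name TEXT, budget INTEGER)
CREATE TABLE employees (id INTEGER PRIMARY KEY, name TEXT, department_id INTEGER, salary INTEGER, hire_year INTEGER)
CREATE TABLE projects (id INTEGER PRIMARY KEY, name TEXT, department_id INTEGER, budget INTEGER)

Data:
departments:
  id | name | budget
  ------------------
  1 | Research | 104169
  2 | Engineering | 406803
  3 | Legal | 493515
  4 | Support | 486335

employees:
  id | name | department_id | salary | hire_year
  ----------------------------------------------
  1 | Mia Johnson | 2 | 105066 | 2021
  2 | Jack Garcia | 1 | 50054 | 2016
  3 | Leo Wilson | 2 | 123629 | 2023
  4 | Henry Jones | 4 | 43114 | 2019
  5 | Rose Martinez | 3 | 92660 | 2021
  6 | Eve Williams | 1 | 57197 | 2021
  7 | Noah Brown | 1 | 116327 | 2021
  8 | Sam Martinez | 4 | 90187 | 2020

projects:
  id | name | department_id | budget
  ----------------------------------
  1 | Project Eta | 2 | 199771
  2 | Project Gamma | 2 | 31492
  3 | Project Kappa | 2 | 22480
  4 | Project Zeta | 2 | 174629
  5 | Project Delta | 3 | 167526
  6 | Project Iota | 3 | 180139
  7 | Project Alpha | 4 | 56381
SELECT c.name, p.name AS department, c.budget FROM projects c JOIN departments p ON c.department_id = p.id

Execution result:
name | department | budget
Project Eta | Engineering | 199771
Project Gamma | Engineering | 31492
Project Kappa | Engineering | 22480
Project Zeta | Engineering | 174629
Project Delta | Legal | 167526
Project Iota | Legal | 180139
Project Alpha | Support | 56381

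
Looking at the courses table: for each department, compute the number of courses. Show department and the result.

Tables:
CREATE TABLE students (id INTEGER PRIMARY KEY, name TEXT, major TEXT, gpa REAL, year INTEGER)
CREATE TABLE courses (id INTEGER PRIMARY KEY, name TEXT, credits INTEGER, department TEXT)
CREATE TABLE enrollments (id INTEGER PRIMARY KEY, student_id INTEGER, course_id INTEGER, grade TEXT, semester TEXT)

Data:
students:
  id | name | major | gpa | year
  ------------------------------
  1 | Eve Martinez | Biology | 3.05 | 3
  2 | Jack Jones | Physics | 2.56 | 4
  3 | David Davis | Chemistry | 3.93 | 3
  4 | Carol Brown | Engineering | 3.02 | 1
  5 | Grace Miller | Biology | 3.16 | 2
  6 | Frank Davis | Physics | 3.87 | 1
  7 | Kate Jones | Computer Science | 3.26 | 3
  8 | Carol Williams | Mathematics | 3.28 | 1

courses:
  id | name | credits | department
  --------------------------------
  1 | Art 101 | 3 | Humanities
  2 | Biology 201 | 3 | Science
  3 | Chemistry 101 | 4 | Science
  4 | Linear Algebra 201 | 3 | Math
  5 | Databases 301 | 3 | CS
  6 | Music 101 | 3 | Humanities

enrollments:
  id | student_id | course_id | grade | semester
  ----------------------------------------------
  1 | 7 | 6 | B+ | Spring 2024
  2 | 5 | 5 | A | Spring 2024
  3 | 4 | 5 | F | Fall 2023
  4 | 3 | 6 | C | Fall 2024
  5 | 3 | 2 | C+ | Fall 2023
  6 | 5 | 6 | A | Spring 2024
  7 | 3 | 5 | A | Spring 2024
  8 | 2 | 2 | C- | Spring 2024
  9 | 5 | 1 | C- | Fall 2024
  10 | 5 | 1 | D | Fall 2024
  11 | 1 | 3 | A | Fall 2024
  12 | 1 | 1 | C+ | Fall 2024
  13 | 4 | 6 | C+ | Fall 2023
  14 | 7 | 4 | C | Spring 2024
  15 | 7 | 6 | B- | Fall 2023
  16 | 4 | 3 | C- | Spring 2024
SELECT department, COUNT(*) AS n FROM courses GROUP BY department

Execution result:
department | n
CS | 1
Humanities | 2
Math | 1
Science | 2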